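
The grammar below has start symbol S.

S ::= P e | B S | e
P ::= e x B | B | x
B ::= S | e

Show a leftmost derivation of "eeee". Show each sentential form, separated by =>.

S => BS => SS => BSS => SSS => PeSS => BeSS => eeSS => eeeS => eeee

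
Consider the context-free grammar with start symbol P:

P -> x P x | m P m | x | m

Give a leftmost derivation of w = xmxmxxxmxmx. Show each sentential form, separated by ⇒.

P⇒xPx⇒xmPmx⇒xmxPxmx⇒xmxmPmxmx⇒xmxmxPxmxmx⇒xmxmxxxmxmx

P ⇒ xPx   [P -> x P x]
xPx ⇒ xmPmx   [P -> m P m]
xmPmx ⇒ xmxPxmx   [P -> x P x]
xmxPxmx ⇒ xmxmPmxmx   [P -> m P m]
xmxmPmxmx ⇒ xmxmxPxmxmx   [P -> x P x]
xmxmxPxmxmx ⇒ xmxmxxxmxmx   [P -> x]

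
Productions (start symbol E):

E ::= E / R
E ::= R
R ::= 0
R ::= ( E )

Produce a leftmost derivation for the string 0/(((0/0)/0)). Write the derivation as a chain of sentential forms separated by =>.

E=>E/R=>R/R=>0/R=>0/(E)=>0/(R)=>0/((E))=>0/((E/R))=>0/((R/R))=>0/(((E)/R))=>0/(((E/R)/R))=>0/(((R/R)/R))=>0/(((0/R)/R))=>0/(((0/0)/R))=>0/(((0/0)/0))

E => E/R   [E ::= E / R]
E/R => R/R   [E ::= R]
R/R => 0/R   [R ::= 0]
0/R => 0/(E)   [R ::= ( E )]
0/(E) => 0/(R)   [E ::= R]
0/(R) => 0/((E))   [R ::= ( E )]
0/((E)) => 0/((E/R))   [E ::= E / R]
0/((E/R)) => 0/((R/R))   [E ::= R]
0/((R/R)) => 0/(((E)/R))   [R ::= ( E )]
0/(((E)/R)) => 0/(((E/R)/R))   [E ::= E / R]
0/(((E/R)/R)) => 0/(((R/R)/R))   [E ::= R]
0/(((R/R)/R)) => 0/(((0/R)/R))   [R ::= 0]
0/(((0/R)/R)) => 0/(((0/0)/R))   [R ::= 0]
0/(((0/0)/R)) => 0/(((0/0)/0))   [R ::= 0]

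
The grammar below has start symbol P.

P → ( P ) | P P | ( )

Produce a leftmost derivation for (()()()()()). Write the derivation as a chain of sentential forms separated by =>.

P => (P) => (PP) => (PPP) => (PPPP) => (PPPPP) => (()PPPP) => (()()PPP) => (()()()PP) => (()()()()P) => (()()()()())

P => (P)   [P → ( P )]
(P) => (PP)   [P → P P]
(PP) => (PPP)   [P → P P]
(PPP) => (PPPP)   [P → P P]
(PPPP) => (PPPPP)   [P → P P]
(PPPPP) => (()PPPP)   [P → ( )]
(()PPPP) => (()()PPP)   [P → ( )]
(()()PPP) => (()()()PP)   [P → ( )]
(()()()PP) => (()()()()P)   [P → ( )]
(()()()()P) => (()()()()())   [P → ( )]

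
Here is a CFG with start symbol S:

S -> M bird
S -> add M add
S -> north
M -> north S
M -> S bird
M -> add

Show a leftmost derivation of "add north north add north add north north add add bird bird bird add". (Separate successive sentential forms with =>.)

S => add M add => add north S add => add north M bird add => add north north S bird add => add north north M bird bird add => add north north S bird bird bird add => add north north add M add bird bird bird add => add north north add north S add bird bird bird add => add north north add north add M add add bird bird bird add => add north north add north add north S add add bird bird bird add => add north north add north add north north add add bird bird bird add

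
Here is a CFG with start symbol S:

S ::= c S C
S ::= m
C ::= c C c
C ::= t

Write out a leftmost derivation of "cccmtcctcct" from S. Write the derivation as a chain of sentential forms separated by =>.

S=>cSC=>ccSCC=>cccSCCC=>cccmCCC=>cccmtCC=>cccmtcCcC=>cccmtccCccC=>cccmtcctccC=>cccmtcctcct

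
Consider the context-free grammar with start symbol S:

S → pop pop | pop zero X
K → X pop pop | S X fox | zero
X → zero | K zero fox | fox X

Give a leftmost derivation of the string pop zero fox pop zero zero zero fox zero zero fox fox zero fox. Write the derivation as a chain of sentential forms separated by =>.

S => pop zero X => pop zero fox X => pop zero fox K zero fox => pop zero fox S X fox zero fox => pop zero fox pop zero X X fox zero fox => pop zero fox pop zero K zero fox X fox zero fox => pop zero fox pop zero zero zero fox X fox zero fox => pop zero fox pop zero zero zero fox K zero fox fox zero fox => pop zero fox pop zero zero zero fox zero zero fox fox zero fox

S => pop zero X   [S → pop zero X]
pop zero X => pop zero fox X   [X → fox X]
pop zero fox X => pop zero fox K zero fox   [X → K zero fox]
pop zero fox K zero fox => pop zero fox S X fox zero fox   [K → S X fox]
pop zero fox S X fox zero fox => pop zero fox pop zero X X fox zero fox   [S → pop zero X]
pop zero fox pop zero X X fox zero fox => pop zero fox pop zero K zero fox X fox zero fox   [X → K zero fox]
pop zero fox pop zero K zero fox X fox zero fox => pop zero fox pop zero zero zero fox X fox zero fox   [K → zero]
pop zero fox pop zero zero zero fox X fox zero fox => pop zero fox pop zero zero zero fox K zero fox fox zero fox   [X → K zero fox]
pop zero fox pop zero zero zero fox K zero fox fox zero fox => pop zero fox pop zero zero zero fox zero zero fox fox zero fox   [K → zero]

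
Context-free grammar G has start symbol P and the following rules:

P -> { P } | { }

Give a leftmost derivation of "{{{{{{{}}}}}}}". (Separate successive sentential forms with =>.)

P=>{P}=>{{P}}=>{{{P}}}=>{{{{P}}}}=>{{{{{P}}}}}=>{{{{{{P}}}}}}=>{{{{{{{}}}}}}}

P => {P}   [P -> { P }]
{P} => {{P}}   [P -> { P }]
{{P}} => {{{P}}}   [P -> { P }]
{{{P}}} => {{{{P}}}}   [P -> { P }]
{{{{P}}}} => {{{{{P}}}}}   [P -> { P }]
{{{{{P}}}}} => {{{{{{P}}}}}}   [P -> { P }]
{{{{{{P}}}}}} => {{{{{{{}}}}}}}   [P -> { }]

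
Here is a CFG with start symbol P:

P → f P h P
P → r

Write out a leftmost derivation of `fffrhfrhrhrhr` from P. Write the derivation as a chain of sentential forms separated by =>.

P => fPhP   [P → f P h P]
fPhP => ffPhPhP   [P → f P h P]
ffPhPhP => fffPhPhPhP   [P → f P h P]
fffPhPhPhP => fffrhPhPhP   [P → r]
fffrhPhPhP => fffrhfPhPhPhP   [P → f P h P]
fffrhfPhPhPhP => fffrhfrhPhPhP   [P → r]
fffrhfrhPhPhP => fffrhfrhrhPhP   [P → r]
fffrhfrhrhPhP => fffrhfrhrhrhP   [P → r]
fffrhfrhrhrhP => fffrhfrhrhrhr   [P → r]

P => fPhP => ffPhPhP => fffPhPhPhP => fffrhPhPhP => fffrhfPhPhPhP => fffrhfrhPhPhP => fffrhfrhrhPhP => fffrhfrhrhrhP => fffrhfrhrhrhr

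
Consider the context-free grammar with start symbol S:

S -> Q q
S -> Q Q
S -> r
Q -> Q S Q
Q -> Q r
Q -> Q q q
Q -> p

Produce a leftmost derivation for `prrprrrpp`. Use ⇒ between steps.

S⇒QQ⇒QSQQ⇒QrSQQ⇒QrrSQQ⇒QSQrrSQQ⇒QrSQrrSQQ⇒prSQrrSQQ⇒prrQrrSQQ⇒prrprrSQQ⇒prrprrrQQ⇒prrprrrpQ⇒prrprrrpp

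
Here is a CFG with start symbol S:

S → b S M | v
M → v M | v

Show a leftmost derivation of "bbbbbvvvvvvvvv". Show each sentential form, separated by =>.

S => bSM => bbSMM => bbbSMMM => bbbbSMMMM => bbbbbSMMMMM => bbbbbvMMMMM => bbbbbvvMMMMM => bbbbbvvvMMMMM => bbbbbvvvvMMMM => bbbbbvvvvvMMMM => bbbbbvvvvvvMMM => bbbbbvvvvvvvMM => bbbbbvvvvvvvvM => bbbbbvvvvvvvvv

S => bSM   [S → b S M]
bSM => bbSMM   [S → b S M]
bbSMM => bbbSMMM   [S → b S M]
bbbSMMM => bbbbSMMMM   [S → b S M]
bbbbSMMMM => bbbbbSMMMMM   [S → b S M]
bbbbbSMMMMM => bbbbbvMMMMM   [S → v]
bbbbbvMMMMM => bbbbbvvMMMMM   [M → v M]
bbbbbvvMMMMM => bbbbbvvvMMMMM   [M → v M]
bbbbbvvvMMMMM => bbbbbvvvvMMMM   [M → v]
bbbbbvvvvMMMM => bbbbbvvvvvMMMM   [M → v M]
bbbbbvvvvvMMMM => bbbbbvvvvvvMMM   [M → v]
bbbbbvvvvvvMMM => bbbbbvvvvvvvMM   [M → v]
bbbbbvvvvvvvMM => bbbbbvvvvvvvvM   [M → v]
bbbbbvvvvvvvvM => bbbbbvvvvvvvvv   [M → v]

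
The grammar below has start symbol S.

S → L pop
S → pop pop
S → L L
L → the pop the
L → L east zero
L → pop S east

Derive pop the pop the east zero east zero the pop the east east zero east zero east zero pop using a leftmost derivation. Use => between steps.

S => L pop => L east zero pop => L east zero east zero pop => L east zero east zero east zero pop => pop S east east zero east zero east zero pop => pop L L east east zero east zero east zero pop => pop L east zero L east east zero east zero east zero pop => pop L east zero east zero L east east zero east zero east zero pop => pop the pop the east zero east zero L east east zero east zero east zero pop => pop the pop the east zero east zero the pop the east east zero east zero east zero pop

S => L pop   [S → L pop]
L pop => L east zero pop   [L → L east zero]
L east zero pop => L east zero east zero pop   [L → L east zero]
L east zero east zero pop => L east zero east zero east zero pop   [L → L east zero]
L east zero east zero east zero pop => pop S east east zero east zero east zero pop   [L → pop S east]
pop S east east zero east zero east zero pop => pop L L east east zero east zero east zero pop   [S → L L]
pop L L east east zero east zero east zero pop => pop L east zero L east east zero east zero east zero pop   [L → L east zero]
pop L east zero L east east zero east zero east zero pop => pop L east zero east zero L east east zero east zero east zero pop   [L → L east zero]
pop L east zero east zero L east east zero east zero east zero pop => pop the pop the east zero east zero L east east zero east zero east zero pop   [L → the pop the]
pop the pop the east zero east zero L east east zero east zero east zero pop => pop the pop the east zero east zero the pop the east east zero east zero east zero pop   [L → the pop the]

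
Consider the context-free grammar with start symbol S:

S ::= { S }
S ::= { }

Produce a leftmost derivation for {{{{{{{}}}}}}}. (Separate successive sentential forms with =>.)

S => {S}   [S ::= { S }]
{S} => {{S}}   [S ::= { S }]
{{S}} => {{{S}}}   [S ::= { S }]
{{{S}}} => {{{{S}}}}   [S ::= { S }]
{{{{S}}}} => {{{{{S}}}}}   [S ::= { S }]
{{{{{S}}}}} => {{{{{{S}}}}}}   [S ::= { S }]
{{{{{{S}}}}}} => {{{{{{{}}}}}}}   [S ::= { }]

S => {S} => {{S}} => {{{S}}} => {{{{S}}}} => {{{{{S}}}}} => {{{{{{S}}}}}} => {{{{{{{}}}}}}}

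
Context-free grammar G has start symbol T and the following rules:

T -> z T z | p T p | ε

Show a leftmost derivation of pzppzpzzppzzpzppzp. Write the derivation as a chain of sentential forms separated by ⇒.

T ⇒ pTp   [T -> p T p]
pTp ⇒ pzTzp   [T -> z T z]
pzTzp ⇒ pzpTpzp   [T -> p T p]
pzpTpzp ⇒ pzppTppzp   [T -> p T p]
pzppTppzp ⇒ pzppzTzppzp   [T -> z T z]
pzppzTzppzp ⇒ pzppzpTpzppzp   [T -> p T p]
pzppzpTpzppzp ⇒ pzppzpzTzpzppzp   [T -> z T z]
pzppzpzTzpzppzp ⇒ pzppzpzzTzzpzppzp   [T -> z T z]
pzppzpzzTzzpzppzp ⇒ pzppzpzzpTpzzpzppzp   [T -> p T p]
pzppzpzzpTpzzpzppzp ⇒ pzppzpzzppzzpzppzp   [T -> ε]

T⇒pTp⇒pzTzp⇒pzpTpzp⇒pzppTppzp⇒pzppzTzppzp⇒pzppzpTpzppzp⇒pzppzpzTzpzppzp⇒pzppzpzzTzzpzppzp⇒pzppzpzzpTpzzpzppzp⇒pzppzpzzppzzpzppzp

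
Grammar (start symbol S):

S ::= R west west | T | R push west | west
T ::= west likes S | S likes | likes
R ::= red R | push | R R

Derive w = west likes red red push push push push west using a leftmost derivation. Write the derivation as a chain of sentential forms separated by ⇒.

S ⇒ T ⇒ west likes S ⇒ west likes R push west ⇒ west likes R R push west ⇒ west likes red R R push west ⇒ west likes red R R R push west ⇒ west likes red red R R R push west ⇒ west likes red red push R R push west ⇒ west likes red red push push R push west ⇒ west likes red red push push push push west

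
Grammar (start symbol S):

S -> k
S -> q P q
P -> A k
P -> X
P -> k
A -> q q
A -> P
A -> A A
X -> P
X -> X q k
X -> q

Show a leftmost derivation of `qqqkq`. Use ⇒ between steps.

S ⇒ qPq   [S -> q P q]
qPq ⇒ qXq   [P -> X]
qXq ⇒ qXqkq   [X -> X q k]
qXqkq ⇒ qqqkq   [X -> q]

S ⇒ qPq ⇒ qXq ⇒ qXqkq ⇒ qqqkq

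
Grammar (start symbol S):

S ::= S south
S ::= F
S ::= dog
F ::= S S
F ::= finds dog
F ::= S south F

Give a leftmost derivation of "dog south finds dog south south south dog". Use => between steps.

S => F => S S => S south S => S south south S => S south south south S => F south south south S => S S south south south S => S south S south south south S => dog south S south south south S => dog south F south south south S => dog south finds dog south south south S => dog south finds dog south south south dog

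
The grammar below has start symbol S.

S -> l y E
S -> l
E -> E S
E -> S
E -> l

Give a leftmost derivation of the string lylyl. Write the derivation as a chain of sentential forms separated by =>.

S => lyE => lyS => lylyE => lylyS => lylyl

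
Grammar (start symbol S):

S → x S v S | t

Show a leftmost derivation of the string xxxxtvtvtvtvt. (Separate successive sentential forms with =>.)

S => xSvS => xxSvSvS => xxxSvSvSvS => xxxxSvSvSvSvS => xxxxtvSvSvSvS => xxxxtvtvSvSvS => xxxxtvtvtvSvS => xxxxtvtvtvtvS => xxxxtvtvtvtvt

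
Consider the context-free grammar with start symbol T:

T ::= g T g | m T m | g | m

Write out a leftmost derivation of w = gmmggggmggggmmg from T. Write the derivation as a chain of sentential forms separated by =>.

T => gTg => gmTmg => gmmTmmg => gmmgTgmmg => gmmggTggmmg => gmmgggTgggmmg => gmmggggTggggmmg => gmmggggmggggmmg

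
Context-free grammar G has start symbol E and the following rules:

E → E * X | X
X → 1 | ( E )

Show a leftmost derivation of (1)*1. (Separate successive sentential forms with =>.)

E => E*X => X*X => (E)*X => (X)*X => (1)*X => (1)*1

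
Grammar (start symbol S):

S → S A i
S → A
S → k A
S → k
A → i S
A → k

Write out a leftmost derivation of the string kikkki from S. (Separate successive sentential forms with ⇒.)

S ⇒ kA   [S → k A]
kA ⇒ kiS   [A → i S]
kiS ⇒ kiSAi   [S → S A i]
kiSAi ⇒ kikAAi   [S → k A]
kikAAi ⇒ kikkAi   [A → k]
kikkAi ⇒ kikkki   [A → k]

S ⇒ kA ⇒ kiS ⇒ kiSAi ⇒ kikAAi ⇒ kikkAi ⇒ kikkki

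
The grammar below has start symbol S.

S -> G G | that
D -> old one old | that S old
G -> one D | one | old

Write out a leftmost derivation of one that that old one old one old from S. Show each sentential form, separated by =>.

S => G G => one D G => one that S old G => one that that old G => one that that old one D => one that that old one old one old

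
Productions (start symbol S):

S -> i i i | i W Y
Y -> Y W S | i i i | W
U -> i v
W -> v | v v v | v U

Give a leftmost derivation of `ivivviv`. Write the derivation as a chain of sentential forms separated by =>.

S=>iWY=>ivUY=>ivivY=>ivivW=>ivivvU=>ivivviv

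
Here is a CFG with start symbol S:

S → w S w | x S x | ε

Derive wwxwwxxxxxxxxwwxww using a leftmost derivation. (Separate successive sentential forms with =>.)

S=>wSw=>wwSww=>wwxSxww=>wwxwSwxww=>wwxwwSwwxww=>wwxwwxSxwwxww=>wwxwwxxSxxwwxww=>wwxwwxxxSxxxwwxww=>wwxwwxxxxSxxxxwwxww=>wwxwwxxxxxxxxwwxww

S => wSw   [S → w S w]
wSw => wwSww   [S → w S w]
wwSww => wwxSxww   [S → x S x]
wwxSxww => wwxwSwxww   [S → w S w]
wwxwSwxww => wwxwwSwwxww   [S → w S w]
wwxwwSwwxww => wwxwwxSxwwxww   [S → x S x]
wwxwwxSxwwxww => wwxwwxxSxxwwxww   [S → x S x]
wwxwwxxSxxwwxww => wwxwwxxxSxxxwwxww   [S → x S x]
wwxwwxxxSxxxwwxww => wwxwwxxxxSxxxxwwxww   [S → x S x]
wwxwwxxxxSxxxxwwxww => wwxwwxxxxxxxxwwxww   [S → ε]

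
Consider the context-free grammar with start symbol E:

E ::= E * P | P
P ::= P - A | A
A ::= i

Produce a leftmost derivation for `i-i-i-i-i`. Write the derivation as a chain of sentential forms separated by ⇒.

E ⇒ P ⇒ P-A ⇒ P-A-A ⇒ P-A-A-A ⇒ P-A-A-A-A ⇒ A-A-A-A-A ⇒ i-A-A-A-A ⇒ i-i-A-A-A ⇒ i-i-i-A-A ⇒ i-i-i-i-A ⇒ i-i-i-i-i

E ⇒ P   [E ::= P]
P ⇒ P-A   [P ::= P - A]
P-A ⇒ P-A-A   [P ::= P - A]
P-A-A ⇒ P-A-A-A   [P ::= P - A]
P-A-A-A ⇒ P-A-A-A-A   [P ::= P - A]
P-A-A-A-A ⇒ A-A-A-A-A   [P ::= A]
A-A-A-A-A ⇒ i-A-A-A-A   [A ::= i]
i-A-A-A-A ⇒ i-i-A-A-A   [A ::= i]
i-i-A-A-A ⇒ i-i-i-A-A   [A ::= i]
i-i-i-A-A ⇒ i-i-i-i-A   [A ::= i]
i-i-i-i-A ⇒ i-i-i-i-i   [A ::= i]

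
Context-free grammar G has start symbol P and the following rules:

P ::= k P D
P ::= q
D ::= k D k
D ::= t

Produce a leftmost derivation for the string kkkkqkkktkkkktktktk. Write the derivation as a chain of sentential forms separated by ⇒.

P ⇒ kPD   [P ::= k P D]
kPD ⇒ kkPDD   [P ::= k P D]
kkPDD ⇒ kkkPDDD   [P ::= k P D]
kkkPDDD ⇒ kkkkPDDDD   [P ::= k P D]
kkkkPDDDD ⇒ kkkkqDDDD   [P ::= q]
kkkkqDDDD ⇒ kkkkqkDkDDD   [D ::= k D k]
kkkkqkDkDDD ⇒ kkkkqkkDkkDDD   [D ::= k D k]
kkkkqkkDkkDDD ⇒ kkkkqkkkDkkkDDD   [D ::= k D k]
kkkkqkkkDkkkDDD ⇒ kkkkqkkktkkkDDD   [D ::= t]
kkkkqkkktkkkDDD ⇒ kkkkqkkktkkkkDkDD   [D ::= k D k]
kkkkqkkktkkkkDkDD ⇒ kkkkqkkktkkkktkDD   [D ::= t]
kkkkqkkktkkkktkDD ⇒ kkkkqkkktkkkktktD   [D ::= t]
kkkkqkkktkkkktktD ⇒ kkkkqkkktkkkktktkDk   [D ::= k D k]
kkkkqkkktkkkktktkDk ⇒ kkkkqkkktkkkktktktk   [D ::= t]

P⇒kPD⇒kkPDD⇒kkkPDDD⇒kkkkPDDDD⇒kkkkqDDDD⇒kkkkqkDkDDD⇒kkkkqkkDkkDDD⇒kkkkqkkkDkkkDDD⇒kkkkqkkktkkkDDD⇒kkkkqkkktkkkkDkDD⇒kkkkqkkktkkkktkDD⇒kkkkqkkktkkkktktD⇒kkkkqkkktkkkktktkDk⇒kkkkqkkktkkkktktktk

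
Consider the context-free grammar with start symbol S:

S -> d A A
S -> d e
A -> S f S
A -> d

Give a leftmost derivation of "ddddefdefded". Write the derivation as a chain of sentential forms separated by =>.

S => dAA   [S -> d A A]
dAA => dSfSA   [A -> S f S]
dSfSA => ddAAfSA   [S -> d A A]
ddAAfSA => dddAfSA   [A -> d]
dddAfSA => dddSfSfSA   [A -> S f S]
dddSfSfSA => ddddefSfSA   [S -> d e]
ddddefSfSA => ddddefdefSA   [S -> d e]
ddddefdefSA => ddddefdefdeA   [S -> d e]
ddddefdefdeA => ddddefdefded   [A -> d]

S=>dAA=>dSfSA=>ddAAfSA=>dddAfSA=>dddSfSfSA=>ddddefSfSA=>ddddefdefSA=>ddddefdefdeA=>ddddefdefded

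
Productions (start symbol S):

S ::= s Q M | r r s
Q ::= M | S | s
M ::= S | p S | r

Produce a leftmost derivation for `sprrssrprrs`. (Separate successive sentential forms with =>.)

S => sQM => sMM => spSM => sprrsM => sprrsS => sprrssQM => sprrssMM => sprrssrM => sprrssrpS => sprrssrprrs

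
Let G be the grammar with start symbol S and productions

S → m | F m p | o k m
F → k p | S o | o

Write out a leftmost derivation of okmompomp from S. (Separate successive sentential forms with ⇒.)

S ⇒ Fmp ⇒ Somp ⇒ Fmpomp ⇒ Sompomp ⇒ okmompomp

S ⇒ Fmp   [S → F m p]
Fmp ⇒ Somp   [F → S o]
Somp ⇒ Fmpomp   [S → F m p]
Fmpomp ⇒ Sompomp   [F → S o]
Sompomp ⇒ okmompomp   [S → o k m]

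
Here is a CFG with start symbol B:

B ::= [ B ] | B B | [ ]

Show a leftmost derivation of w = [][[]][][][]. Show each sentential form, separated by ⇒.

B ⇒ BB   [B ::= B B]
BB ⇒ BBB   [B ::= B B]
BBB ⇒ BBBB   [B ::= B B]
BBBB ⇒ []BBB   [B ::= [ ]]
[]BBB ⇒ []BBBB   [B ::= B B]
[]BBBB ⇒ [][B]BBB   [B ::= [ B ]]
[][B]BBB ⇒ [][[]]BBB   [B ::= [ ]]
[][[]]BBB ⇒ [][[]][]BB   [B ::= [ ]]
[][[]][]BB ⇒ [][[]][][]B   [B ::= [ ]]
[][[]][][]B ⇒ [][[]][][][]   [B ::= [ ]]

B ⇒ BB ⇒ BBB ⇒ BBBB ⇒ []BBB ⇒ []BBBB ⇒ [][B]BBB ⇒ [][[]]BBB ⇒ [][[]][]BB ⇒ [][[]][][]B ⇒ [][[]][][][]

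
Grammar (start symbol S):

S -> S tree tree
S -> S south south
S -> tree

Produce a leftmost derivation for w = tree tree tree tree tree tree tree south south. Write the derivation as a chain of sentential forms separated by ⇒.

S ⇒ S south south ⇒ S tree tree south south ⇒ S tree tree tree tree south south ⇒ S tree tree tree tree tree tree south south ⇒ tree tree tree tree tree tree tree south south

S ⇒ S south south   [S -> S south south]
S south south ⇒ S tree tree south south   [S -> S tree tree]
S tree tree south south ⇒ S tree tree tree tree south south   [S -> S tree tree]
S tree tree tree tree south south ⇒ S tree tree tree tree tree tree south south   [S -> S tree tree]
S tree tree tree tree tree tree south south ⇒ tree tree tree tree tree tree tree south south   [S -> tree]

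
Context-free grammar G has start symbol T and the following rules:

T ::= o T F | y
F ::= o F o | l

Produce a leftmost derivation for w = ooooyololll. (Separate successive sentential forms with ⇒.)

T ⇒ oTF ⇒ ooTFF ⇒ oooTFFF ⇒ ooooTFFFF ⇒ ooooyFFFF ⇒ ooooyoFoFFF ⇒ ooooyoloFFF ⇒ ooooyololFF ⇒ ooooyolollF ⇒ ooooyololll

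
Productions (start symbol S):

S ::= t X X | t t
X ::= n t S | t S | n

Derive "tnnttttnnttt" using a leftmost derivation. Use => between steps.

S => tXX => tnX => tnntS => tnnttXX => tnntttSX => tnnttttXXX => tnnttttnXX => tnnttttnnX => tnnttttnntS => tnnttttnnttt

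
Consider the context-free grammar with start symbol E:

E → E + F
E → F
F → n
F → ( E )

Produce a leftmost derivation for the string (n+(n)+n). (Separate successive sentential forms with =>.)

E => F   [E → F]
F => (E)   [F → ( E )]
(E) => (E+F)   [E → E + F]
(E+F) => (E+F+F)   [E → E + F]
(E+F+F) => (F+F+F)   [E → F]
(F+F+F) => (n+F+F)   [F → n]
(n+F+F) => (n+(E)+F)   [F → ( E )]
(n+(E)+F) => (n+(F)+F)   [E → F]
(n+(F)+F) => (n+(n)+F)   [F → n]
(n+(n)+F) => (n+(n)+n)   [F → n]

E => F => (E) => (E+F) => (E+F+F) => (F+F+F) => (n+F+F) => (n+(E)+F) => (n+(F)+F) => (n+(n)+F) => (n+(n)+n)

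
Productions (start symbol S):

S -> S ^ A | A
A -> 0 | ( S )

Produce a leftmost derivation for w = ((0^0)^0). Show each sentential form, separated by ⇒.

S ⇒ A ⇒ (S) ⇒ (S^A) ⇒ (A^A) ⇒ ((S)^A) ⇒ ((S^A)^A) ⇒ ((A^A)^A) ⇒ ((0^A)^A) ⇒ ((0^0)^A) ⇒ ((0^0)^0)

S ⇒ A   [S -> A]
A ⇒ (S)   [A -> ( S )]
(S) ⇒ (S^A)   [S -> S ^ A]
(S^A) ⇒ (A^A)   [S -> A]
(A^A) ⇒ ((S)^A)   [A -> ( S )]
((S)^A) ⇒ ((S^A)^A)   [S -> S ^ A]
((S^A)^A) ⇒ ((A^A)^A)   [S -> A]
((A^A)^A) ⇒ ((0^A)^A)   [A -> 0]
((0^A)^A) ⇒ ((0^0)^A)   [A -> 0]
((0^0)^A) ⇒ ((0^0)^0)   [A -> 0]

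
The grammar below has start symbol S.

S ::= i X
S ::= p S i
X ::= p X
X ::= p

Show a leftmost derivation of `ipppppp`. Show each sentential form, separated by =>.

S => iX   [S ::= i X]
iX => ipX   [X ::= p X]
ipX => ippX   [X ::= p X]
ippX => ipppX   [X ::= p X]
ipppX => ippppX   [X ::= p X]
ippppX => ipppppX   [X ::= p X]
ipppppX => ipppppp   [X ::= p]

S=>iX=>ipX=>ippX=>ipppX=>ippppX=>ipppppX=>ipppppp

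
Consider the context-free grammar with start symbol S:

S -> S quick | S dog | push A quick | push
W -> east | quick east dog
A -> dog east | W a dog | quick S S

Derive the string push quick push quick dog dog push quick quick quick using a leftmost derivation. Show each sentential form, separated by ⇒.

S ⇒ S quick ⇒ push A quick quick ⇒ push quick S S quick quick ⇒ push quick S dog S quick quick ⇒ push quick S dog dog S quick quick ⇒ push quick S quick dog dog S quick quick ⇒ push quick push quick dog dog S quick quick ⇒ push quick push quick dog dog S quick quick quick ⇒ push quick push quick dog dog push quick quick quick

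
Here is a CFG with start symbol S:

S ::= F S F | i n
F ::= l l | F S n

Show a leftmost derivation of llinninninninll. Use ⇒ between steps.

S ⇒ FSF ⇒ FSnSF ⇒ FSnSnSF ⇒ FSnSnSnSF ⇒ llSnSnSnSF ⇒ llinnSnSnSF ⇒ llinninnSnSF ⇒ llinninninnSF ⇒ llinninninninF ⇒ llinninninninll

S ⇒ FSF   [S ::= F S F]
FSF ⇒ FSnSF   [F ::= F S n]
FSnSF ⇒ FSnSnSF   [F ::= F S n]
FSnSnSF ⇒ FSnSnSnSF   [F ::= F S n]
FSnSnSnSF ⇒ llSnSnSnSF   [F ::= l l]
llSnSnSnSF ⇒ llinnSnSnSF   [S ::= i n]
llinnSnSnSF ⇒ llinninnSnSF   [S ::= i n]
llinninnSnSF ⇒ llinninninnSF   [S ::= i n]
llinninninnSF ⇒ llinninninninF   [S ::= i n]
llinninninninF ⇒ llinninninninll   [F ::= l l]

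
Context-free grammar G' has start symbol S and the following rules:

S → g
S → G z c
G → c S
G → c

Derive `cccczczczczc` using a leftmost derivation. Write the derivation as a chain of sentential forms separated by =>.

S => Gzc   [S → G z c]
Gzc => cSzc   [G → c S]
cSzc => cGzczc   [S → G z c]
cGzczc => ccSzczc   [G → c S]
ccSzczc => ccGzczczc   [S → G z c]
ccGzczczc => cccSzczczc   [G → c S]
cccSzczczc => cccGzczczczc   [S → G z c]
cccGzczczczc => cccczczczczc   [G → c]

S => Gzc => cSzc => cGzczc => ccSzczc => ccGzczczc => cccSzczczc => cccGzczczczc => cccczczczczc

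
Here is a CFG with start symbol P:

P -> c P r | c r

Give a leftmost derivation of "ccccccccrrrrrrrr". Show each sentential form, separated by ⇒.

P ⇒ cPr ⇒ ccPrr ⇒ cccPrrr ⇒ ccccPrrrr ⇒ cccccPrrrrr ⇒ ccccccPrrrrrr ⇒ cccccccPrrrrrrr ⇒ ccccccccrrrrrrrr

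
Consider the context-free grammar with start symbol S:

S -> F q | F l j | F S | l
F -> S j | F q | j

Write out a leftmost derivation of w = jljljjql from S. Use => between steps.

S => FS => jS => jFS => jFqS => jSjqS => jFljjqS => jSjljjqS => jljljjqS => jljljjql

S => FS   [S -> F S]
FS => jS   [F -> j]
jS => jFS   [S -> F S]
jFS => jFqS   [F -> F q]
jFqS => jSjqS   [F -> S j]
jSjqS => jFljjqS   [S -> F l j]
jFljjqS => jSjljjqS   [F -> S j]
jSjljjqS => jljljjqS   [S -> l]
jljljjqS => jljljjql   [S -> l]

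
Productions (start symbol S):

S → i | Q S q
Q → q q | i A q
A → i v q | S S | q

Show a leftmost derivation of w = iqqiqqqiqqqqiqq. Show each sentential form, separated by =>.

S => QSq => iAqSq => iSSqSq => iQSqSqSq => iqqSqSqSq => iqqiqSqSq => iqqiqQSqqSq => iqqiqqqSqqSq => iqqiqqqiqqSq => iqqiqqqiqqQSqq => iqqiqqqiqqqqSqq => iqqiqqqiqqqqiqq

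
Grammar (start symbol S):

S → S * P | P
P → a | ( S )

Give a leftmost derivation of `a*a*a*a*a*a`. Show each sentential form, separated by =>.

S => S*P   [S → S * P]
S*P => S*P*P   [S → S * P]
S*P*P => S*P*P*P   [S → S * P]
S*P*P*P => S*P*P*P*P   [S → S * P]
S*P*P*P*P => S*P*P*P*P*P   [S → S * P]
S*P*P*P*P*P => P*P*P*P*P*P   [S → P]
P*P*P*P*P*P => a*P*P*P*P*P   [P → a]
a*P*P*P*P*P => a*a*P*P*P*P   [P → a]
a*a*P*P*P*P => a*a*a*P*P*P   [P → a]
a*a*a*P*P*P => a*a*a*a*P*P   [P → a]
a*a*a*a*P*P => a*a*a*a*a*P   [P → a]
a*a*a*a*a*P => a*a*a*a*a*a   [P → a]

S => S*P => S*P*P => S*P*P*P => S*P*P*P*P => S*P*P*P*P*P => P*P*P*P*P*P => a*P*P*P*P*P => a*a*P*P*P*P => a*a*a*P*P*P => a*a*a*a*P*P => a*a*a*a*a*P => a*a*a*a*a*a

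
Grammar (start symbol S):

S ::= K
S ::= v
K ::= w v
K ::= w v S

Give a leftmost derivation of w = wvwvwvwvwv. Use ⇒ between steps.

S ⇒ K ⇒ wvS ⇒ wvK ⇒ wvwvS ⇒ wvwvK ⇒ wvwvwvS ⇒ wvwvwvK ⇒ wvwvwvwvS ⇒ wvwvwvwvK ⇒ wvwvwvwvwv

S ⇒ K   [S ::= K]
K ⇒ wvS   [K ::= w v S]
wvS ⇒ wvK   [S ::= K]
wvK ⇒ wvwvS   [K ::= w v S]
wvwvS ⇒ wvwvK   [S ::= K]
wvwvK ⇒ wvwvwvS   [K ::= w v S]
wvwvwvS ⇒ wvwvwvK   [S ::= K]
wvwvwvK ⇒ wvwvwvwvS   [K ::= w v S]
wvwvwvwvS ⇒ wvwvwvwvK   [S ::= K]
wvwvwvwvK ⇒ wvwvwvwvwv   [K ::= w v]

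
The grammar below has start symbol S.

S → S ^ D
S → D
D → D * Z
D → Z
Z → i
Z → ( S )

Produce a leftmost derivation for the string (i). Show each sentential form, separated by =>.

S => D   [S → D]
D => Z   [D → Z]
Z => (S)   [Z → ( S )]
(S) => (D)   [S → D]
(D) => (Z)   [D → Z]
(Z) => (i)   [Z → i]

S => D => Z => (S) => (D) => (Z) => (i)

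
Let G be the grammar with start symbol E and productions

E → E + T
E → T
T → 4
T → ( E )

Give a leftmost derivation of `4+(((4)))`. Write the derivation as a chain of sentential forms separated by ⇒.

E ⇒ E+T ⇒ T+T ⇒ 4+T ⇒ 4+(E) ⇒ 4+(T) ⇒ 4+((E)) ⇒ 4+((T)) ⇒ 4+(((E))) ⇒ 4+(((T))) ⇒ 4+(((4)))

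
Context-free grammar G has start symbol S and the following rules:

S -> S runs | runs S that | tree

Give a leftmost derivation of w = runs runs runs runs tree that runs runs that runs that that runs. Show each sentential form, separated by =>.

S => S runs => runs S that runs => runs runs S that that runs => runs runs S runs that that runs => runs runs runs S that runs that that runs => runs runs runs S runs that runs that that runs => runs runs runs S runs runs that runs that that runs => runs runs runs runs S that runs runs that runs that that runs => runs runs runs runs tree that runs runs that runs that that runs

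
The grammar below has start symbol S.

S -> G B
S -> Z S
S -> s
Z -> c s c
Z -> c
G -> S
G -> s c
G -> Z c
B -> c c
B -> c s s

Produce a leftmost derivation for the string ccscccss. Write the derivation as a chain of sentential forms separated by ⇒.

S ⇒ ZS ⇒ cS ⇒ cGB ⇒ cZcB ⇒ ccsccB ⇒ ccscccss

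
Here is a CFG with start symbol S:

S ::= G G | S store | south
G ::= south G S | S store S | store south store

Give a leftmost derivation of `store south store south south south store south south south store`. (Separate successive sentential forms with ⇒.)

S ⇒ S store   [S ::= S store]
S store ⇒ G G store   [S ::= G G]
G G store ⇒ store south store G store   [G ::= store south store]
store south store G store ⇒ store south store south G S store   [G ::= south G S]
store south store south G S store ⇒ store south store south south G S S store   [G ::= south G S]
store south store south south G S S store ⇒ store south store south south S store S S S store   [G ::= S store S]
store south store south south S store S S S store ⇒ store south store south south south store S S S store   [S ::= south]
store south store south south south store S S S store ⇒ store south store south south south store south S S store   [S ::= south]
store south store south south south store south S S store ⇒ store south store south south south store south south S store   [S ::= south]
store south store south south south store south south S store ⇒ store south store south south south store south south south store   [S ::= south]

S ⇒ S store ⇒ G G store ⇒ store south store G store ⇒ store south store south G S store ⇒ store south store south south G S S store ⇒ store south store south south S store S S S store ⇒ store south store south south south store S S S store ⇒ store south store south south south store south S S store ⇒ store south store south south south store south south S store ⇒ store south store south south south store south south south store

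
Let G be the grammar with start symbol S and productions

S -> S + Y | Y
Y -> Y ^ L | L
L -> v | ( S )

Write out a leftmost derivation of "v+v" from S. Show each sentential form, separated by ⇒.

S ⇒ S+Y ⇒ Y+Y ⇒ L+Y ⇒ v+Y ⇒ v+L ⇒ v+v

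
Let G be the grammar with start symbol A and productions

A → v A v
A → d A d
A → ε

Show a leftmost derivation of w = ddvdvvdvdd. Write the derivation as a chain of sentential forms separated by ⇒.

A ⇒ dAd ⇒ ddAdd ⇒ ddvAvdd ⇒ ddvdAdvdd ⇒ ddvdvAvdvdd ⇒ ddvdvvdvdd

A ⇒ dAd   [A → d A d]
dAd ⇒ ddAdd   [A → d A d]
ddAdd ⇒ ddvAvdd   [A → v A v]
ddvAvdd ⇒ ddvdAdvdd   [A → d A d]
ddvdAdvdd ⇒ ddvdvAvdvdd   [A → v A v]
ddvdvAvdvdd ⇒ ddvdvvdvdd   [A → ε]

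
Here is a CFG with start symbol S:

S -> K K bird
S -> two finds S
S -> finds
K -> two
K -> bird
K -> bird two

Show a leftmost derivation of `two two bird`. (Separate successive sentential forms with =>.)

S => K K bird => two K bird => two two bird

S => K K bird   [S -> K K bird]
K K bird => two K bird   [K -> two]
two K bird => two two bird   [K -> two]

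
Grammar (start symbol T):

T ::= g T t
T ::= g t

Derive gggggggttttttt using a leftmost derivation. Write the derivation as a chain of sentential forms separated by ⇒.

T ⇒ gTt ⇒ ggTtt ⇒ gggTttt ⇒ ggggTtttt ⇒ gggggTttttt ⇒ ggggggTtttttt ⇒ gggggggttttttt

T ⇒ gTt   [T ::= g T t]
gTt ⇒ ggTtt   [T ::= g T t]
ggTtt ⇒ gggTttt   [T ::= g T t]
gggTttt ⇒ ggggTtttt   [T ::= g T t]
ggggTtttt ⇒ gggggTttttt   [T ::= g T t]
gggggTttttt ⇒ ggggggTtttttt   [T ::= g T t]
ggggggTtttttt ⇒ gggggggttttttt   [T ::= g t]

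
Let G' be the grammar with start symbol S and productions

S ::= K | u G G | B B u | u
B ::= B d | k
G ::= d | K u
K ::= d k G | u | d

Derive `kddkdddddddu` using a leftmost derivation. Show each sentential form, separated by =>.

S => BBu => BdBu => BddBu => kddBu => kddBdu => kddBddu => kddBdddu => kddBddddu => kddBdddddu => kddBddddddu => kddBdddddddu => kddkdddddddu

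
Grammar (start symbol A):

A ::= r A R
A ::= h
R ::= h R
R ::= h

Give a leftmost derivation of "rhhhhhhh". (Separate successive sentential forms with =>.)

A => rAR   [A ::= r A R]
rAR => rhR   [A ::= h]
rhR => rhhR   [R ::= h R]
rhhR => rhhhR   [R ::= h R]
rhhhR => rhhhhR   [R ::= h R]
rhhhhR => rhhhhhR   [R ::= h R]
rhhhhhR => rhhhhhhR   [R ::= h R]
rhhhhhhR => rhhhhhhh   [R ::= h]

A=>rAR=>rhR=>rhhR=>rhhhR=>rhhhhR=>rhhhhhR=>rhhhhhhR=>rhhhhhhh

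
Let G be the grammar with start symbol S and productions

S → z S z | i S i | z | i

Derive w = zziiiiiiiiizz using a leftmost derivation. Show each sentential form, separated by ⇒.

S⇒zSz⇒zzSzz⇒zziSizz⇒zziiSiizz⇒zziiiSiiizz⇒zziiiiSiiiizz⇒zziiiiiiiiizz

S ⇒ zSz   [S → z S z]
zSz ⇒ zzSzz   [S → z S z]
zzSzz ⇒ zziSizz   [S → i S i]
zziSizz ⇒ zziiSiizz   [S → i S i]
zziiSiizz ⇒ zziiiSiiizz   [S → i S i]
zziiiSiiizz ⇒ zziiiiSiiiizz   [S → i S i]
zziiiiSiiiizz ⇒ zziiiiiiiiizz   [S → i]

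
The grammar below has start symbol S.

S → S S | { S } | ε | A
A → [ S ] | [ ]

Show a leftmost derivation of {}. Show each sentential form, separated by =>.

S => SS   [S → S S]
SS => SSS   [S → S S]
SSS => {S}SS   [S → { S }]
{S}SS => {}SS   [S → ε]
{}SS => {}S   [S → ε]
{}S => {}   [S → ε]

S => SS => SSS => {S}SS => {}SS => {}S => {}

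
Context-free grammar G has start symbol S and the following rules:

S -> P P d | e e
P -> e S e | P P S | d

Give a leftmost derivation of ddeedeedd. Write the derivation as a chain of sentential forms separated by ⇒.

S ⇒ PPd   [S -> P P d]
PPd ⇒ PPSPd   [P -> P P S]
PPSPd ⇒ PPSPSPd   [P -> P P S]
PPSPSPd ⇒ dPSPSPd   [P -> d]
dPSPSPd ⇒ ddSPSPd   [P -> d]
ddSPSPd ⇒ ddeePSPd   [S -> e e]
ddeePSPd ⇒ ddeedSPd   [P -> d]
ddeedSPd ⇒ ddeedeePd   [S -> e e]
ddeedeePd ⇒ ddeedeedd   [P -> d]

S⇒PPd⇒PPSPd⇒PPSPSPd⇒dPSPSPd⇒ddSPSPd⇒ddeePSPd⇒ddeedSPd⇒ddeedeePd⇒ddeedeedd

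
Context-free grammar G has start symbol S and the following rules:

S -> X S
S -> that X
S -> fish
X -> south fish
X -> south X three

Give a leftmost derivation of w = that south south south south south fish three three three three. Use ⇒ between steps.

S ⇒ that X ⇒ that south X three ⇒ that south south X three three ⇒ that south south south X three three three ⇒ that south south south south X three three three three ⇒ that south south south south south fish three three three three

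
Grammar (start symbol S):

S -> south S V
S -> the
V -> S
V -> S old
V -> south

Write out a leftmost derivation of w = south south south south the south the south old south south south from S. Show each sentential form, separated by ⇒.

S ⇒ south S V   [S -> south S V]
south S V ⇒ south south S V V   [S -> south S V]
south south S V V ⇒ south south south S V V V   [S -> south S V]
south south south S V V V ⇒ south south south south S V V V V   [S -> south S V]
south south south south S V V V V ⇒ south south south south the V V V V   [S -> the]
south south south south the V V V V ⇒ south south south south the S old V V V   [V -> S old]
south south south south the S old V V V ⇒ south south south south the south S V old V V V   [S -> south S V]
south south south south the south S V old V V V ⇒ south south south south the south the V old V V V   [S -> the]
south south south south the south the V old V V V ⇒ south south south south the south the south old V V V   [V -> south]
south south south south the south the south old V V V ⇒ south south south south the south the south old south V V   [V -> south]
south south south south the south the south old south V V ⇒ south south south south the south the south old south south V   [V -> south]
south south south south the south the south old south south V ⇒ south south south south the south the south old south south south   [V -> south]

S ⇒ south S V ⇒ south south S V V ⇒ south south south S V V V ⇒ south south south south S V V V V ⇒ south south south south the V V V V ⇒ south south south south the S old V V V ⇒ south south south south the south S V old V V V ⇒ south south south south the south the V old V V V ⇒ south south south south the south the south old V V V ⇒ south south south south the south the south old south V V ⇒ south south south south the south the south old south south V ⇒ south south south south the south the south old south south south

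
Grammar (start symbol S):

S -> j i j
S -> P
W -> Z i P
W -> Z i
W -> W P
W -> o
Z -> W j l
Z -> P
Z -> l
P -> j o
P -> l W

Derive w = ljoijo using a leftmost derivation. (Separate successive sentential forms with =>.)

S => P => lW => lZiP => lPiP => ljoiP => ljoijo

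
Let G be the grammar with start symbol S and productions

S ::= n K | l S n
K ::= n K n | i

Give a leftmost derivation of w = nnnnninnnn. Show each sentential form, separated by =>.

S=>nK=>nnKn=>nnnKnn=>nnnnKnnn=>nnnnnKnnnn=>nnnnninnnn

S => nK   [S ::= n K]
nK => nnKn   [K ::= n K n]
nnKn => nnnKnn   [K ::= n K n]
nnnKnn => nnnnKnnn   [K ::= n K n]
nnnnKnnn => nnnnnKnnnn   [K ::= n K n]
nnnnnKnnnn => nnnnninnnn   [K ::= i]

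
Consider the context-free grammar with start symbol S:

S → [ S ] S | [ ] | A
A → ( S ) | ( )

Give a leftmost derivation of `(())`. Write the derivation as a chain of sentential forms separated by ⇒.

S ⇒ A   [S → A]
A ⇒ (S)   [A → ( S )]
(S) ⇒ (A)   [S → A]
(A) ⇒ (())   [A → ( )]

S ⇒ A ⇒ (S) ⇒ (A) ⇒ (())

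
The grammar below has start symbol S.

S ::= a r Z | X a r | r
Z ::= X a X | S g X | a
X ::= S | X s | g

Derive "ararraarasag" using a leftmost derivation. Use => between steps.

S => arZ   [S ::= a r Z]
arZ => arXaX   [Z ::= X a X]
arXaX => arXsaX   [X ::= X s]
arXsaX => arSsaX   [X ::= S]
arSsaX => ararZsaX   [S ::= a r Z]
ararZsaX => ararXaXsaX   [Z ::= X a X]
ararXaXsaX => ararSaXsaX   [X ::= S]
ararSaXsaX => ararraXsaX   [S ::= r]
ararraXsaX => ararraSsaX   [X ::= S]
ararraSsaX => ararraarZsaX   [S ::= a r Z]
ararraarZsaX => ararraarasaX   [Z ::= a]
ararraarasaX => ararraarasag   [X ::= g]

S => arZ => arXaX => arXsaX => arSsaX => ararZsaX => ararXaXsaX => ararSaXsaX => ararraXsaX => ararraSsaX => ararraarZsaX => ararraarasaX => ararraarasag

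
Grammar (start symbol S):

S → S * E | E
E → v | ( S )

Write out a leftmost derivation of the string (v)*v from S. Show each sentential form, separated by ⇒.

S ⇒ S*E ⇒ E*E ⇒ (S)*E ⇒ (E)*E ⇒ (v)*E ⇒ (v)*v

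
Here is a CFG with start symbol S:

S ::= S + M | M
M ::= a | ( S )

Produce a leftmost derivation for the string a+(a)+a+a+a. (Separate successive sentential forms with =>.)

S => S+M => S+M+M => S+M+M+M => S+M+M+M+M => M+M+M+M+M => a+M+M+M+M => a+(S)+M+M+M => a+(M)+M+M+M => a+(a)+M+M+M => a+(a)+a+M+M => a+(a)+a+a+M => a+(a)+a+a+a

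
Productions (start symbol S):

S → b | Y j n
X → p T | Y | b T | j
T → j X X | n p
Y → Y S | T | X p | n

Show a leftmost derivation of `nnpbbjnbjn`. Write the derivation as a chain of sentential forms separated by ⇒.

S ⇒ Yjn ⇒ YSjn ⇒ YSSjn ⇒ nSSjn ⇒ nYjnSjn ⇒ nYSjnSjn ⇒ nYSSjnSjn ⇒ nTSSjnSjn ⇒ nnpSSjnSjn ⇒ nnpbSjnSjn ⇒ nnpbbjnSjn ⇒ nnpbbjnbjn

S ⇒ Yjn   [S → Y j n]
Yjn ⇒ YSjn   [Y → Y S]
YSjn ⇒ YSSjn   [Y → Y S]
YSSjn ⇒ nSSjn   [Y → n]
nSSjn ⇒ nYjnSjn   [S → Y j n]
nYjnSjn ⇒ nYSjnSjn   [Y → Y S]
nYSjnSjn ⇒ nYSSjnSjn   [Y → Y S]
nYSSjnSjn ⇒ nTSSjnSjn   [Y → T]
nTSSjnSjn ⇒ nnpSSjnSjn   [T → n p]
nnpSSjnSjn ⇒ nnpbSjnSjn   [S → b]
nnpbSjnSjn ⇒ nnpbbjnSjn   [S → b]
nnpbbjnSjn ⇒ nnpbbjnbjn   [S → b]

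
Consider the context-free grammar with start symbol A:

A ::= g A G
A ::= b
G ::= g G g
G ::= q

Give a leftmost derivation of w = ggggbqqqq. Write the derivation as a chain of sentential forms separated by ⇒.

A⇒gAG⇒ggAGG⇒gggAGGG⇒ggggAGGGG⇒ggggbGGGG⇒ggggbqGGG⇒ggggbqqGG⇒ggggbqqqG⇒ggggbqqqq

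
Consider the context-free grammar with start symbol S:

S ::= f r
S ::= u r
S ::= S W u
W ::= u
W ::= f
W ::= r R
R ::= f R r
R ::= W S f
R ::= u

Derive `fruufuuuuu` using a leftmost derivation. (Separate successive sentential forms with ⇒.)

S ⇒ SWu   [S ::= S W u]
SWu ⇒ SWuWu   [S ::= S W u]
SWuWu ⇒ SWuWuWu   [S ::= S W u]
SWuWuWu ⇒ SWuWuWuWu   [S ::= S W u]
SWuWuWuWu ⇒ frWuWuWuWu   [S ::= f r]
frWuWuWuWu ⇒ fruuWuWuWu   [W ::= u]
fruuWuWuWu ⇒ fruufuWuWu   [W ::= f]
fruufuWuWu ⇒ fruufuuuWu   [W ::= u]
fruufuuuWu ⇒ fruufuuuuu   [W ::= u]

S ⇒ SWu ⇒ SWuWu ⇒ SWuWuWu ⇒ SWuWuWuWu ⇒ frWuWuWuWu ⇒ fruuWuWuWu ⇒ fruufuWuWu ⇒ fruufuuuWu ⇒ fruufuuuuu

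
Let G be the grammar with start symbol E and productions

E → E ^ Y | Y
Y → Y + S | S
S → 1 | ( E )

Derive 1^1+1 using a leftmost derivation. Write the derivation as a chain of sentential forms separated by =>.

E => E^Y   [E → E ^ Y]
E^Y => Y^Y   [E → Y]
Y^Y => S^Y   [Y → S]
S^Y => 1^Y   [S → 1]
1^Y => 1^Y+S   [Y → Y + S]
1^Y+S => 1^S+S   [Y → S]
1^S+S => 1^1+S   [S → 1]
1^1+S => 1^1+1   [S → 1]

E => E^Y => Y^Y => S^Y => 1^Y => 1^Y+S => 1^S+S => 1^1+S => 1^1+1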